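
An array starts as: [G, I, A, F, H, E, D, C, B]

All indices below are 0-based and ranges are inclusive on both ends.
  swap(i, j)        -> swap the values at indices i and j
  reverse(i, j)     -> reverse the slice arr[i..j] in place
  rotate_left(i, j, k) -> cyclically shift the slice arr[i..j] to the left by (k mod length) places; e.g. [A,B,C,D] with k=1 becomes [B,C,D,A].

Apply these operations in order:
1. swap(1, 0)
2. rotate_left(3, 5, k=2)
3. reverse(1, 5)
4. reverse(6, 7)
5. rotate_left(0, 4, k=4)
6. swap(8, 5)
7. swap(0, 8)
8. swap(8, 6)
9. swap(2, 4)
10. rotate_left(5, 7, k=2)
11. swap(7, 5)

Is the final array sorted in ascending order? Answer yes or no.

Answer: no

Derivation:
After 1 (swap(1, 0)): [I, G, A, F, H, E, D, C, B]
After 2 (rotate_left(3, 5, k=2)): [I, G, A, E, F, H, D, C, B]
After 3 (reverse(1, 5)): [I, H, F, E, A, G, D, C, B]
After 4 (reverse(6, 7)): [I, H, F, E, A, G, C, D, B]
After 5 (rotate_left(0, 4, k=4)): [A, I, H, F, E, G, C, D, B]
After 6 (swap(8, 5)): [A, I, H, F, E, B, C, D, G]
After 7 (swap(0, 8)): [G, I, H, F, E, B, C, D, A]
After 8 (swap(8, 6)): [G, I, H, F, E, B, A, D, C]
After 9 (swap(2, 4)): [G, I, E, F, H, B, A, D, C]
After 10 (rotate_left(5, 7, k=2)): [G, I, E, F, H, D, B, A, C]
After 11 (swap(7, 5)): [G, I, E, F, H, A, B, D, C]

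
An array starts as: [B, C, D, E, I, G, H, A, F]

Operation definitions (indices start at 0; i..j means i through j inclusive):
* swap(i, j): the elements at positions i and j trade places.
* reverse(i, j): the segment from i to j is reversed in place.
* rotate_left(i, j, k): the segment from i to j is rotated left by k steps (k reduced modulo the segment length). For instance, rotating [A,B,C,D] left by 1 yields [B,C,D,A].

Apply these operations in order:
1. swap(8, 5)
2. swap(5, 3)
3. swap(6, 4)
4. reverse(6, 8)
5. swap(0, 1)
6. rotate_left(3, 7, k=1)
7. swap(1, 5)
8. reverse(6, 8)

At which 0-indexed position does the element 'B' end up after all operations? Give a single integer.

After 1 (swap(8, 5)): [B, C, D, E, I, F, H, A, G]
After 2 (swap(5, 3)): [B, C, D, F, I, E, H, A, G]
After 3 (swap(6, 4)): [B, C, D, F, H, E, I, A, G]
After 4 (reverse(6, 8)): [B, C, D, F, H, E, G, A, I]
After 5 (swap(0, 1)): [C, B, D, F, H, E, G, A, I]
After 6 (rotate_left(3, 7, k=1)): [C, B, D, H, E, G, A, F, I]
After 7 (swap(1, 5)): [C, G, D, H, E, B, A, F, I]
After 8 (reverse(6, 8)): [C, G, D, H, E, B, I, F, A]

Answer: 5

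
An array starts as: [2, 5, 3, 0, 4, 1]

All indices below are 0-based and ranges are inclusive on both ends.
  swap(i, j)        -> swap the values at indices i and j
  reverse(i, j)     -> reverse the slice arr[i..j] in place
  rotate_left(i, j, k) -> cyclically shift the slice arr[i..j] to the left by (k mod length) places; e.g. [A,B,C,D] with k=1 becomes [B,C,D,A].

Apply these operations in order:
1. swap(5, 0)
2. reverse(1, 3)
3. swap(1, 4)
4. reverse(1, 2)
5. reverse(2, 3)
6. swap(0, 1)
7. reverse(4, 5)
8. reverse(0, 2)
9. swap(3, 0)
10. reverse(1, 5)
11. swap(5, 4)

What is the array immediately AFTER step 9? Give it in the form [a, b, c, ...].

Answer: [4, 1, 3, 5, 2, 0]

Derivation:
After 1 (swap(5, 0)): [1, 5, 3, 0, 4, 2]
After 2 (reverse(1, 3)): [1, 0, 3, 5, 4, 2]
After 3 (swap(1, 4)): [1, 4, 3, 5, 0, 2]
After 4 (reverse(1, 2)): [1, 3, 4, 5, 0, 2]
After 5 (reverse(2, 3)): [1, 3, 5, 4, 0, 2]
After 6 (swap(0, 1)): [3, 1, 5, 4, 0, 2]
After 7 (reverse(4, 5)): [3, 1, 5, 4, 2, 0]
After 8 (reverse(0, 2)): [5, 1, 3, 4, 2, 0]
After 9 (swap(3, 0)): [4, 1, 3, 5, 2, 0]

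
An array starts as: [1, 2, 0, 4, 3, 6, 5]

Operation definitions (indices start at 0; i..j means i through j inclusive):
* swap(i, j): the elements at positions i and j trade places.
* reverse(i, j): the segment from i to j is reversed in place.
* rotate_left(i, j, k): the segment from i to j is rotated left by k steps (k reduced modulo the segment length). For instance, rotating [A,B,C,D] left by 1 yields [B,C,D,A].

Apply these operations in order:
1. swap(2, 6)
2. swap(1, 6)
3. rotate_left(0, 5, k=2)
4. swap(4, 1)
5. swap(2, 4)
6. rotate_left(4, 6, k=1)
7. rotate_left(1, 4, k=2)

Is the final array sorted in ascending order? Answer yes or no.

After 1 (swap(2, 6)): [1, 2, 5, 4, 3, 6, 0]
After 2 (swap(1, 6)): [1, 0, 5, 4, 3, 6, 2]
After 3 (rotate_left(0, 5, k=2)): [5, 4, 3, 6, 1, 0, 2]
After 4 (swap(4, 1)): [5, 1, 3, 6, 4, 0, 2]
After 5 (swap(2, 4)): [5, 1, 4, 6, 3, 0, 2]
After 6 (rotate_left(4, 6, k=1)): [5, 1, 4, 6, 0, 2, 3]
After 7 (rotate_left(1, 4, k=2)): [5, 6, 0, 1, 4, 2, 3]

Answer: no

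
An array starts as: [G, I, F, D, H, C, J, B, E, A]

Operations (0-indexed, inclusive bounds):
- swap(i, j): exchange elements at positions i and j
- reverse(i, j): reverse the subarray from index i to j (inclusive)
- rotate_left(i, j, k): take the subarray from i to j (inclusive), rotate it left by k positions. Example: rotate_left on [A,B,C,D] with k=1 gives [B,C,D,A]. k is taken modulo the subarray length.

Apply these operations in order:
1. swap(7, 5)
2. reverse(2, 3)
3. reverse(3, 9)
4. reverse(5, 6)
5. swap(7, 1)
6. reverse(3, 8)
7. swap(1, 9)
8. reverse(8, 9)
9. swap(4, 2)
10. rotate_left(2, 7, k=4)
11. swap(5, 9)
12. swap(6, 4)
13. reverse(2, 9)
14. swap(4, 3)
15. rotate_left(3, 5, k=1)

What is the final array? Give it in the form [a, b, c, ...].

Answer: [G, F, H, B, I, C, A, D, E, J]

Derivation:
After 1 (swap(7, 5)): [G, I, F, D, H, B, J, C, E, A]
After 2 (reverse(2, 3)): [G, I, D, F, H, B, J, C, E, A]
After 3 (reverse(3, 9)): [G, I, D, A, E, C, J, B, H, F]
After 4 (reverse(5, 6)): [G, I, D, A, E, J, C, B, H, F]
After 5 (swap(7, 1)): [G, B, D, A, E, J, C, I, H, F]
After 6 (reverse(3, 8)): [G, B, D, H, I, C, J, E, A, F]
After 7 (swap(1, 9)): [G, F, D, H, I, C, J, E, A, B]
After 8 (reverse(8, 9)): [G, F, D, H, I, C, J, E, B, A]
After 9 (swap(4, 2)): [G, F, I, H, D, C, J, E, B, A]
After 10 (rotate_left(2, 7, k=4)): [G, F, J, E, I, H, D, C, B, A]
After 11 (swap(5, 9)): [G, F, J, E, I, A, D, C, B, H]
After 12 (swap(6, 4)): [G, F, J, E, D, A, I, C, B, H]
After 13 (reverse(2, 9)): [G, F, H, B, C, I, A, D, E, J]
After 14 (swap(4, 3)): [G, F, H, C, B, I, A, D, E, J]
After 15 (rotate_left(3, 5, k=1)): [G, F, H, B, I, C, A, D, E, J]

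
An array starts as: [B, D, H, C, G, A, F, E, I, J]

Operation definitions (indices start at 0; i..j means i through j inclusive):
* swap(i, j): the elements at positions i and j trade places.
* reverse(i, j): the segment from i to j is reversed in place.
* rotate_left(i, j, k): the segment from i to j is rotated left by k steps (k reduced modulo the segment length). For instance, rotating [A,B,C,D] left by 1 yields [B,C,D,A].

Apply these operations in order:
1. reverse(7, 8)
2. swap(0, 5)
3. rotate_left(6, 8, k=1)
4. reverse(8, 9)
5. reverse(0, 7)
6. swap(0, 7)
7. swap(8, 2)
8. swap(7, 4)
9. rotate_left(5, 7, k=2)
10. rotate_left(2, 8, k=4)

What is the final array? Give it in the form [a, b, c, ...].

After 1 (reverse(7, 8)): [B, D, H, C, G, A, F, I, E, J]
After 2 (swap(0, 5)): [A, D, H, C, G, B, F, I, E, J]
After 3 (rotate_left(6, 8, k=1)): [A, D, H, C, G, B, I, E, F, J]
After 4 (reverse(8, 9)): [A, D, H, C, G, B, I, E, J, F]
After 5 (reverse(0, 7)): [E, I, B, G, C, H, D, A, J, F]
After 6 (swap(0, 7)): [A, I, B, G, C, H, D, E, J, F]
After 7 (swap(8, 2)): [A, I, J, G, C, H, D, E, B, F]
After 8 (swap(7, 4)): [A, I, J, G, E, H, D, C, B, F]
After 9 (rotate_left(5, 7, k=2)): [A, I, J, G, E, C, H, D, B, F]
After 10 (rotate_left(2, 8, k=4)): [A, I, H, D, B, J, G, E, C, F]

Answer: [A, I, H, D, B, J, G, E, C, F]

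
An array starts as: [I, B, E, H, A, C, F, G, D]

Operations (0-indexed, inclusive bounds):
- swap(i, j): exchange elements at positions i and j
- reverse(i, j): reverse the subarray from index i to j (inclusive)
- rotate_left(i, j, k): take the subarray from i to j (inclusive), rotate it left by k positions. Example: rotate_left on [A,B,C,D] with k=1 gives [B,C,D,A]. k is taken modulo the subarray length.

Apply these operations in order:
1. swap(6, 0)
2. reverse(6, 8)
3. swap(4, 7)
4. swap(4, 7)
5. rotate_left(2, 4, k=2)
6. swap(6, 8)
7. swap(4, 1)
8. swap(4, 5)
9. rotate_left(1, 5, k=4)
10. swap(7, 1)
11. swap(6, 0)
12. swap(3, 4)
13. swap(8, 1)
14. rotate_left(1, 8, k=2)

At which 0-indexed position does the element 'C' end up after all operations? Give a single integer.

After 1 (swap(6, 0)): [F, B, E, H, A, C, I, G, D]
After 2 (reverse(6, 8)): [F, B, E, H, A, C, D, G, I]
After 3 (swap(4, 7)): [F, B, E, H, G, C, D, A, I]
After 4 (swap(4, 7)): [F, B, E, H, A, C, D, G, I]
After 5 (rotate_left(2, 4, k=2)): [F, B, A, E, H, C, D, G, I]
After 6 (swap(6, 8)): [F, B, A, E, H, C, I, G, D]
After 7 (swap(4, 1)): [F, H, A, E, B, C, I, G, D]
After 8 (swap(4, 5)): [F, H, A, E, C, B, I, G, D]
After 9 (rotate_left(1, 5, k=4)): [F, B, H, A, E, C, I, G, D]
After 10 (swap(7, 1)): [F, G, H, A, E, C, I, B, D]
After 11 (swap(6, 0)): [I, G, H, A, E, C, F, B, D]
After 12 (swap(3, 4)): [I, G, H, E, A, C, F, B, D]
After 13 (swap(8, 1)): [I, D, H, E, A, C, F, B, G]
After 14 (rotate_left(1, 8, k=2)): [I, E, A, C, F, B, G, D, H]

Answer: 3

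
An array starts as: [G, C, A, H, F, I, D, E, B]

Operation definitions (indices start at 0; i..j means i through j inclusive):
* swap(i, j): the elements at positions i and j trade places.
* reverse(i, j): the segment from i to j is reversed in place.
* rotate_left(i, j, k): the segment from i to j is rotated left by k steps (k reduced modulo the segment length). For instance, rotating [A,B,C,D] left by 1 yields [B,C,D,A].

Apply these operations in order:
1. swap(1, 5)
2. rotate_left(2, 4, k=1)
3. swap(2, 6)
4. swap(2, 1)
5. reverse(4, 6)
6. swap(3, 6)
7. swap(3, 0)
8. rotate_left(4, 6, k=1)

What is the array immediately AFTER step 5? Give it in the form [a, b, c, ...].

Answer: [G, D, I, F, H, C, A, E, B]

Derivation:
After 1 (swap(1, 5)): [G, I, A, H, F, C, D, E, B]
After 2 (rotate_left(2, 4, k=1)): [G, I, H, F, A, C, D, E, B]
After 3 (swap(2, 6)): [G, I, D, F, A, C, H, E, B]
After 4 (swap(2, 1)): [G, D, I, F, A, C, H, E, B]
After 5 (reverse(4, 6)): [G, D, I, F, H, C, A, E, B]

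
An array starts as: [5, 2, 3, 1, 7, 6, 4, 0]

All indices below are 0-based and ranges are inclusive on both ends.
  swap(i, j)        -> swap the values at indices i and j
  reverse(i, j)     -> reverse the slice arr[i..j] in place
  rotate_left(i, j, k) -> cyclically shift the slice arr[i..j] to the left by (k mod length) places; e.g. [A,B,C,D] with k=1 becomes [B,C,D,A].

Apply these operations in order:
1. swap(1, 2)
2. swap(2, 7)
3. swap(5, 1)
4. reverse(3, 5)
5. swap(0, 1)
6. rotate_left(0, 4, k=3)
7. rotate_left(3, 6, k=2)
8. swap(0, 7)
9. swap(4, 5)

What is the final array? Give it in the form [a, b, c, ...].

Answer: [2, 7, 6, 1, 5, 4, 0, 3]

Derivation:
After 1 (swap(1, 2)): [5, 3, 2, 1, 7, 6, 4, 0]
After 2 (swap(2, 7)): [5, 3, 0, 1, 7, 6, 4, 2]
After 3 (swap(5, 1)): [5, 6, 0, 1, 7, 3, 4, 2]
After 4 (reverse(3, 5)): [5, 6, 0, 3, 7, 1, 4, 2]
After 5 (swap(0, 1)): [6, 5, 0, 3, 7, 1, 4, 2]
After 6 (rotate_left(0, 4, k=3)): [3, 7, 6, 5, 0, 1, 4, 2]
After 7 (rotate_left(3, 6, k=2)): [3, 7, 6, 1, 4, 5, 0, 2]
After 8 (swap(0, 7)): [2, 7, 6, 1, 4, 5, 0, 3]
After 9 (swap(4, 5)): [2, 7, 6, 1, 5, 4, 0, 3]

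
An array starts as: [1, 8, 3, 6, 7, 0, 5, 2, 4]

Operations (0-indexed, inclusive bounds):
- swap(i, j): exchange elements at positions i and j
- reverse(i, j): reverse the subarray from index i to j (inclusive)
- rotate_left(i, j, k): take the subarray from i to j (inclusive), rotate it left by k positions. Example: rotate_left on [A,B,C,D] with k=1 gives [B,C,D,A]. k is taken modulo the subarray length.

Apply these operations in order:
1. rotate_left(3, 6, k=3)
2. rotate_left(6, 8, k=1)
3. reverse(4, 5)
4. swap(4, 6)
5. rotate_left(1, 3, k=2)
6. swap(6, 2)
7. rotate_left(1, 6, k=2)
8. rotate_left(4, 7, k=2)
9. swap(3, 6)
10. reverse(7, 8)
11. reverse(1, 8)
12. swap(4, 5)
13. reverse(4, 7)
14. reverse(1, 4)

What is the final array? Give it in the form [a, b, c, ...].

After 1 (rotate_left(3, 6, k=3)): [1, 8, 3, 5, 6, 7, 0, 2, 4]
After 2 (rotate_left(6, 8, k=1)): [1, 8, 3, 5, 6, 7, 2, 4, 0]
After 3 (reverse(4, 5)): [1, 8, 3, 5, 7, 6, 2, 4, 0]
After 4 (swap(4, 6)): [1, 8, 3, 5, 2, 6, 7, 4, 0]
After 5 (rotate_left(1, 3, k=2)): [1, 5, 8, 3, 2, 6, 7, 4, 0]
After 6 (swap(6, 2)): [1, 5, 7, 3, 2, 6, 8, 4, 0]
After 7 (rotate_left(1, 6, k=2)): [1, 3, 2, 6, 8, 5, 7, 4, 0]
After 8 (rotate_left(4, 7, k=2)): [1, 3, 2, 6, 7, 4, 8, 5, 0]
After 9 (swap(3, 6)): [1, 3, 2, 8, 7, 4, 6, 5, 0]
After 10 (reverse(7, 8)): [1, 3, 2, 8, 7, 4, 6, 0, 5]
After 11 (reverse(1, 8)): [1, 5, 0, 6, 4, 7, 8, 2, 3]
After 12 (swap(4, 5)): [1, 5, 0, 6, 7, 4, 8, 2, 3]
After 13 (reverse(4, 7)): [1, 5, 0, 6, 2, 8, 4, 7, 3]
After 14 (reverse(1, 4)): [1, 2, 6, 0, 5, 8, 4, 7, 3]

Answer: [1, 2, 6, 0, 5, 8, 4, 7, 3]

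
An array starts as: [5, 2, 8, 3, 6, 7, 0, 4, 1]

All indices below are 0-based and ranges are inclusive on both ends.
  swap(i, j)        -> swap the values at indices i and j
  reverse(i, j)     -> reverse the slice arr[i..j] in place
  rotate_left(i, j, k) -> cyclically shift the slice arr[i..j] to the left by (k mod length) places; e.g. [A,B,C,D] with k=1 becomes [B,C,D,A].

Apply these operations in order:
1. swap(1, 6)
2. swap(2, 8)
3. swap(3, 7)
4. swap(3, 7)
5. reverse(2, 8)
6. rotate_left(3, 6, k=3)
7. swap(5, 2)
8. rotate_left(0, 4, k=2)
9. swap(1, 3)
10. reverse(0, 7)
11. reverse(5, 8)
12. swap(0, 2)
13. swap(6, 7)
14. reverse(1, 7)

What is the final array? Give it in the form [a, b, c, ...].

After 1 (swap(1, 6)): [5, 0, 8, 3, 6, 7, 2, 4, 1]
After 2 (swap(2, 8)): [5, 0, 1, 3, 6, 7, 2, 4, 8]
After 3 (swap(3, 7)): [5, 0, 1, 4, 6, 7, 2, 3, 8]
After 4 (swap(3, 7)): [5, 0, 1, 3, 6, 7, 2, 4, 8]
After 5 (reverse(2, 8)): [5, 0, 8, 4, 2, 7, 6, 3, 1]
After 6 (rotate_left(3, 6, k=3)): [5, 0, 8, 6, 4, 2, 7, 3, 1]
After 7 (swap(5, 2)): [5, 0, 2, 6, 4, 8, 7, 3, 1]
After 8 (rotate_left(0, 4, k=2)): [2, 6, 4, 5, 0, 8, 7, 3, 1]
After 9 (swap(1, 3)): [2, 5, 4, 6, 0, 8, 7, 3, 1]
After 10 (reverse(0, 7)): [3, 7, 8, 0, 6, 4, 5, 2, 1]
After 11 (reverse(5, 8)): [3, 7, 8, 0, 6, 1, 2, 5, 4]
After 12 (swap(0, 2)): [8, 7, 3, 0, 6, 1, 2, 5, 4]
After 13 (swap(6, 7)): [8, 7, 3, 0, 6, 1, 5, 2, 4]
After 14 (reverse(1, 7)): [8, 2, 5, 1, 6, 0, 3, 7, 4]

Answer: [8, 2, 5, 1, 6, 0, 3, 7, 4]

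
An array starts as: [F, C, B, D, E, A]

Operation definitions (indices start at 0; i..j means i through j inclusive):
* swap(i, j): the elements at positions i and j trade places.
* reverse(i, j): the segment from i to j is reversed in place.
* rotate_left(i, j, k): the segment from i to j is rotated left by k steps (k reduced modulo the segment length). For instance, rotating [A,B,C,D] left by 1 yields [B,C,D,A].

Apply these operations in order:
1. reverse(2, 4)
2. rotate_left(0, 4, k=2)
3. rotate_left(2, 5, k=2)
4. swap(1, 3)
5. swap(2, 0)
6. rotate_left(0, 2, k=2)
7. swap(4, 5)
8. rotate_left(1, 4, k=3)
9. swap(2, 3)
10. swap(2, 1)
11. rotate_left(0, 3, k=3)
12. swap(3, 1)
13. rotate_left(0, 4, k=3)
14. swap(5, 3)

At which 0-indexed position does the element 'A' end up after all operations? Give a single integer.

After 1 (reverse(2, 4)): [F, C, E, D, B, A]
After 2 (rotate_left(0, 4, k=2)): [E, D, B, F, C, A]
After 3 (rotate_left(2, 5, k=2)): [E, D, C, A, B, F]
After 4 (swap(1, 3)): [E, A, C, D, B, F]
After 5 (swap(2, 0)): [C, A, E, D, B, F]
After 6 (rotate_left(0, 2, k=2)): [E, C, A, D, B, F]
After 7 (swap(4, 5)): [E, C, A, D, F, B]
After 8 (rotate_left(1, 4, k=3)): [E, F, C, A, D, B]
After 9 (swap(2, 3)): [E, F, A, C, D, B]
After 10 (swap(2, 1)): [E, A, F, C, D, B]
After 11 (rotate_left(0, 3, k=3)): [C, E, A, F, D, B]
After 12 (swap(3, 1)): [C, F, A, E, D, B]
After 13 (rotate_left(0, 4, k=3)): [E, D, C, F, A, B]
After 14 (swap(5, 3)): [E, D, C, B, A, F]

Answer: 4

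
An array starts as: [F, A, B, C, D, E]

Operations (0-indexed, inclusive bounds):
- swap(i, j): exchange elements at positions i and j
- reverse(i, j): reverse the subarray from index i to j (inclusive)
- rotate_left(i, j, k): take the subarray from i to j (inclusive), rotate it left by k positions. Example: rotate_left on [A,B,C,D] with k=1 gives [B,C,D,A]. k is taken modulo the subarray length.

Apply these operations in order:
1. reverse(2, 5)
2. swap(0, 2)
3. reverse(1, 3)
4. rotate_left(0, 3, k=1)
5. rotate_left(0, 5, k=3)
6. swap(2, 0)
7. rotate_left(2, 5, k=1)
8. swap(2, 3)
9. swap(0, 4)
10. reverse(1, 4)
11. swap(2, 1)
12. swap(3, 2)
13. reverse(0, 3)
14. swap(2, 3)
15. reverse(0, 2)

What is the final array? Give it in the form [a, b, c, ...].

Answer: [A, F, B, D, C, E]

Derivation:
After 1 (reverse(2, 5)): [F, A, E, D, C, B]
After 2 (swap(0, 2)): [E, A, F, D, C, B]
After 3 (reverse(1, 3)): [E, D, F, A, C, B]
After 4 (rotate_left(0, 3, k=1)): [D, F, A, E, C, B]
After 5 (rotate_left(0, 5, k=3)): [E, C, B, D, F, A]
After 6 (swap(2, 0)): [B, C, E, D, F, A]
After 7 (rotate_left(2, 5, k=1)): [B, C, D, F, A, E]
After 8 (swap(2, 3)): [B, C, F, D, A, E]
After 9 (swap(0, 4)): [A, C, F, D, B, E]
After 10 (reverse(1, 4)): [A, B, D, F, C, E]
After 11 (swap(2, 1)): [A, D, B, F, C, E]
After 12 (swap(3, 2)): [A, D, F, B, C, E]
After 13 (reverse(0, 3)): [B, F, D, A, C, E]
After 14 (swap(2, 3)): [B, F, A, D, C, E]
After 15 (reverse(0, 2)): [A, F, B, D, C, E]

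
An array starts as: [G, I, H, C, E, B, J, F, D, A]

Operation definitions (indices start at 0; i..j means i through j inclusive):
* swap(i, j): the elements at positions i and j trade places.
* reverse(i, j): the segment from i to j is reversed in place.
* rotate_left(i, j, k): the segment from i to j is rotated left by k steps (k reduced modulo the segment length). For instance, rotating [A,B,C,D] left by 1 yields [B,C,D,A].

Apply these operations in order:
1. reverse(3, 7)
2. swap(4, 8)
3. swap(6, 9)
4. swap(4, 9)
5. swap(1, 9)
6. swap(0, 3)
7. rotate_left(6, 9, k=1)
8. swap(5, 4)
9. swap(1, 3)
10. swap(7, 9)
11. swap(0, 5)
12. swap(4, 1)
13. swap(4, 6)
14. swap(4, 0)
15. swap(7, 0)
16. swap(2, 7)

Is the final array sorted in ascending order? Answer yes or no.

Answer: yes

Derivation:
After 1 (reverse(3, 7)): [G, I, H, F, J, B, E, C, D, A]
After 2 (swap(4, 8)): [G, I, H, F, D, B, E, C, J, A]
After 3 (swap(6, 9)): [G, I, H, F, D, B, A, C, J, E]
After 4 (swap(4, 9)): [G, I, H, F, E, B, A, C, J, D]
After 5 (swap(1, 9)): [G, D, H, F, E, B, A, C, J, I]
After 6 (swap(0, 3)): [F, D, H, G, E, B, A, C, J, I]
After 7 (rotate_left(6, 9, k=1)): [F, D, H, G, E, B, C, J, I, A]
After 8 (swap(5, 4)): [F, D, H, G, B, E, C, J, I, A]
After 9 (swap(1, 3)): [F, G, H, D, B, E, C, J, I, A]
After 10 (swap(7, 9)): [F, G, H, D, B, E, C, A, I, J]
After 11 (swap(0, 5)): [E, G, H, D, B, F, C, A, I, J]
After 12 (swap(4, 1)): [E, B, H, D, G, F, C, A, I, J]
After 13 (swap(4, 6)): [E, B, H, D, C, F, G, A, I, J]
After 14 (swap(4, 0)): [C, B, H, D, E, F, G, A, I, J]
After 15 (swap(7, 0)): [A, B, H, D, E, F, G, C, I, J]
After 16 (swap(2, 7)): [A, B, C, D, E, F, G, H, I, J]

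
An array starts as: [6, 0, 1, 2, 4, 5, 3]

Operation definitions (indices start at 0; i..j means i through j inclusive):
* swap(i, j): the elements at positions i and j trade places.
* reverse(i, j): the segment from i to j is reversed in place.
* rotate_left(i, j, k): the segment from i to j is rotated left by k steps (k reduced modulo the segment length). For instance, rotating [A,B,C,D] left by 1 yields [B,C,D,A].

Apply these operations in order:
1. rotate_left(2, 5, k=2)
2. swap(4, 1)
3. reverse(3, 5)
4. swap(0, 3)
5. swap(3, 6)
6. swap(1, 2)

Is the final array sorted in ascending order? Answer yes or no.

After 1 (rotate_left(2, 5, k=2)): [6, 0, 4, 5, 1, 2, 3]
After 2 (swap(4, 1)): [6, 1, 4, 5, 0, 2, 3]
After 3 (reverse(3, 5)): [6, 1, 4, 2, 0, 5, 3]
After 4 (swap(0, 3)): [2, 1, 4, 6, 0, 5, 3]
After 5 (swap(3, 6)): [2, 1, 4, 3, 0, 5, 6]
After 6 (swap(1, 2)): [2, 4, 1, 3, 0, 5, 6]

Answer: no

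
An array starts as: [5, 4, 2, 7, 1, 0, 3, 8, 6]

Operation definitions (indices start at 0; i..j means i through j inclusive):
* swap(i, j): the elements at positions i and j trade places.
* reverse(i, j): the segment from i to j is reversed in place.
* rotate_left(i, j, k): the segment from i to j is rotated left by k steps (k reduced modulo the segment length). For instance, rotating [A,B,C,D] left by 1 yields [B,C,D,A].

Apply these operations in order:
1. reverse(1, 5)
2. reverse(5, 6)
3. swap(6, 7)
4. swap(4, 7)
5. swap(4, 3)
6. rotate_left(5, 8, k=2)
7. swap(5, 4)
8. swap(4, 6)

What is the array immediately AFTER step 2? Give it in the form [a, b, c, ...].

Answer: [5, 0, 1, 7, 2, 3, 4, 8, 6]

Derivation:
After 1 (reverse(1, 5)): [5, 0, 1, 7, 2, 4, 3, 8, 6]
After 2 (reverse(5, 6)): [5, 0, 1, 7, 2, 3, 4, 8, 6]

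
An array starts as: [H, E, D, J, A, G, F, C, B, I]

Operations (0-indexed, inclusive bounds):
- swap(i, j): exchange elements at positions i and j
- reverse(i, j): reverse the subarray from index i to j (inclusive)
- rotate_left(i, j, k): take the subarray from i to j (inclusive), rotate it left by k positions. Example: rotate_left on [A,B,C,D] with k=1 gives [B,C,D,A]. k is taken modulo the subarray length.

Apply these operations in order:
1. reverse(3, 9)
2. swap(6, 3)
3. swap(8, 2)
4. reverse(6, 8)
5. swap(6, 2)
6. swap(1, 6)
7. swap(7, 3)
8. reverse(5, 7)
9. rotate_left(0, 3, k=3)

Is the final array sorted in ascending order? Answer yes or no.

After 1 (reverse(3, 9)): [H, E, D, I, B, C, F, G, A, J]
After 2 (swap(6, 3)): [H, E, D, F, B, C, I, G, A, J]
After 3 (swap(8, 2)): [H, E, A, F, B, C, I, G, D, J]
After 4 (reverse(6, 8)): [H, E, A, F, B, C, D, G, I, J]
After 5 (swap(6, 2)): [H, E, D, F, B, C, A, G, I, J]
After 6 (swap(1, 6)): [H, A, D, F, B, C, E, G, I, J]
After 7 (swap(7, 3)): [H, A, D, G, B, C, E, F, I, J]
After 8 (reverse(5, 7)): [H, A, D, G, B, F, E, C, I, J]
After 9 (rotate_left(0, 3, k=3)): [G, H, A, D, B, F, E, C, I, J]

Answer: no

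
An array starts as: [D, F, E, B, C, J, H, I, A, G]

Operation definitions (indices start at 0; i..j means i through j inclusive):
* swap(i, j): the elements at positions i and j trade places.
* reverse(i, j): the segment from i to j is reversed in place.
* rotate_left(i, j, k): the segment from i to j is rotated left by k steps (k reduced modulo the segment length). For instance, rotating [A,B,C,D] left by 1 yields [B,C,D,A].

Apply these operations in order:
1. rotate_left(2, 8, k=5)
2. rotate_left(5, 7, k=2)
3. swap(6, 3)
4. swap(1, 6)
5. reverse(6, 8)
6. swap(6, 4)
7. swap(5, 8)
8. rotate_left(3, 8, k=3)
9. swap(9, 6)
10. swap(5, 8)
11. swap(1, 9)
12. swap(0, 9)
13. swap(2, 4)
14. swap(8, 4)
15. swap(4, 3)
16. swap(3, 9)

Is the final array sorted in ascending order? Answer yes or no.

After 1 (rotate_left(2, 8, k=5)): [D, F, I, A, E, B, C, J, H, G]
After 2 (rotate_left(5, 7, k=2)): [D, F, I, A, E, J, B, C, H, G]
After 3 (swap(6, 3)): [D, F, I, B, E, J, A, C, H, G]
After 4 (swap(1, 6)): [D, A, I, B, E, J, F, C, H, G]
After 5 (reverse(6, 8)): [D, A, I, B, E, J, H, C, F, G]
After 6 (swap(6, 4)): [D, A, I, B, H, J, E, C, F, G]
After 7 (swap(5, 8)): [D, A, I, B, H, F, E, C, J, G]
After 8 (rotate_left(3, 8, k=3)): [D, A, I, E, C, J, B, H, F, G]
After 9 (swap(9, 6)): [D, A, I, E, C, J, G, H, F, B]
After 10 (swap(5, 8)): [D, A, I, E, C, F, G, H, J, B]
After 11 (swap(1, 9)): [D, B, I, E, C, F, G, H, J, A]
After 12 (swap(0, 9)): [A, B, I, E, C, F, G, H, J, D]
After 13 (swap(2, 4)): [A, B, C, E, I, F, G, H, J, D]
After 14 (swap(8, 4)): [A, B, C, E, J, F, G, H, I, D]
After 15 (swap(4, 3)): [A, B, C, J, E, F, G, H, I, D]
After 16 (swap(3, 9)): [A, B, C, D, E, F, G, H, I, J]

Answer: yes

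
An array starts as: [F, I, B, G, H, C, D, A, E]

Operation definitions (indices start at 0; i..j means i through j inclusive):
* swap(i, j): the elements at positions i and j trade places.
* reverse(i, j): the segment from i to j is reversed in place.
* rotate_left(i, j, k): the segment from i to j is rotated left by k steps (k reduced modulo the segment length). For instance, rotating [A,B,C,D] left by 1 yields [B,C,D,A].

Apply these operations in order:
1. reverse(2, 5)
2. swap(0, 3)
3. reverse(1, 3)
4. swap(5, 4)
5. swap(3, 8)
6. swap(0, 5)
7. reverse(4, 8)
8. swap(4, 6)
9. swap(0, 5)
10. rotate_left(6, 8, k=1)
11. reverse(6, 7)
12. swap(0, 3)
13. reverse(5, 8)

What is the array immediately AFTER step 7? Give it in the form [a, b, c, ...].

Answer: [G, F, C, E, I, A, D, H, B]

Derivation:
After 1 (reverse(2, 5)): [F, I, C, H, G, B, D, A, E]
After 2 (swap(0, 3)): [H, I, C, F, G, B, D, A, E]
After 3 (reverse(1, 3)): [H, F, C, I, G, B, D, A, E]
After 4 (swap(5, 4)): [H, F, C, I, B, G, D, A, E]
After 5 (swap(3, 8)): [H, F, C, E, B, G, D, A, I]
After 6 (swap(0, 5)): [G, F, C, E, B, H, D, A, I]
After 7 (reverse(4, 8)): [G, F, C, E, I, A, D, H, B]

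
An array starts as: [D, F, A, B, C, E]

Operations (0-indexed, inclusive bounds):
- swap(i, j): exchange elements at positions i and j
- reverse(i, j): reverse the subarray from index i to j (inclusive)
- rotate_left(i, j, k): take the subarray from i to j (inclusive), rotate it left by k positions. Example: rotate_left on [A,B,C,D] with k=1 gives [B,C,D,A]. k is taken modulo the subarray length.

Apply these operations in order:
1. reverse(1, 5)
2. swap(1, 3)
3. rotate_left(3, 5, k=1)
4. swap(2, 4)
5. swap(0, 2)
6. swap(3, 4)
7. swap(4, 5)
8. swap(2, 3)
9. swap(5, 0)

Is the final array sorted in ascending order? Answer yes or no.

Answer: yes

Derivation:
After 1 (reverse(1, 5)): [D, E, C, B, A, F]
After 2 (swap(1, 3)): [D, B, C, E, A, F]
After 3 (rotate_left(3, 5, k=1)): [D, B, C, A, F, E]
After 4 (swap(2, 4)): [D, B, F, A, C, E]
After 5 (swap(0, 2)): [F, B, D, A, C, E]
After 6 (swap(3, 4)): [F, B, D, C, A, E]
After 7 (swap(4, 5)): [F, B, D, C, E, A]
After 8 (swap(2, 3)): [F, B, C, D, E, A]
After 9 (swap(5, 0)): [A, B, C, D, E, F]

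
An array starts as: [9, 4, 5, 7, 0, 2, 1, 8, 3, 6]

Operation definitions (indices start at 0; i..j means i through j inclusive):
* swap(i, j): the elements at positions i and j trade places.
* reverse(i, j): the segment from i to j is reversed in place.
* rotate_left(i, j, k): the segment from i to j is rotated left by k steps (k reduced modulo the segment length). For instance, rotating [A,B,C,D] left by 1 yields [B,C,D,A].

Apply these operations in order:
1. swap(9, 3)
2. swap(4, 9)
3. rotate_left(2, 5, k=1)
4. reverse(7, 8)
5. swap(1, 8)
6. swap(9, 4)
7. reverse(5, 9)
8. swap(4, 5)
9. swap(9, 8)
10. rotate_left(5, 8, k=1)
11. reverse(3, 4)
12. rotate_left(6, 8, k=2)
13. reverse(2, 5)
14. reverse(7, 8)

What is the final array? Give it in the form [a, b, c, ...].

After 1 (swap(9, 3)): [9, 4, 5, 6, 0, 2, 1, 8, 3, 7]
After 2 (swap(4, 9)): [9, 4, 5, 6, 7, 2, 1, 8, 3, 0]
After 3 (rotate_left(2, 5, k=1)): [9, 4, 6, 7, 2, 5, 1, 8, 3, 0]
After 4 (reverse(7, 8)): [9, 4, 6, 7, 2, 5, 1, 3, 8, 0]
After 5 (swap(1, 8)): [9, 8, 6, 7, 2, 5, 1, 3, 4, 0]
After 6 (swap(9, 4)): [9, 8, 6, 7, 0, 5, 1, 3, 4, 2]
After 7 (reverse(5, 9)): [9, 8, 6, 7, 0, 2, 4, 3, 1, 5]
After 8 (swap(4, 5)): [9, 8, 6, 7, 2, 0, 4, 3, 1, 5]
After 9 (swap(9, 8)): [9, 8, 6, 7, 2, 0, 4, 3, 5, 1]
After 10 (rotate_left(5, 8, k=1)): [9, 8, 6, 7, 2, 4, 3, 5, 0, 1]
After 11 (reverse(3, 4)): [9, 8, 6, 2, 7, 4, 3, 5, 0, 1]
After 12 (rotate_left(6, 8, k=2)): [9, 8, 6, 2, 7, 4, 0, 3, 5, 1]
After 13 (reverse(2, 5)): [9, 8, 4, 7, 2, 6, 0, 3, 5, 1]
After 14 (reverse(7, 8)): [9, 8, 4, 7, 2, 6, 0, 5, 3, 1]

Answer: [9, 8, 4, 7, 2, 6, 0, 5, 3, 1]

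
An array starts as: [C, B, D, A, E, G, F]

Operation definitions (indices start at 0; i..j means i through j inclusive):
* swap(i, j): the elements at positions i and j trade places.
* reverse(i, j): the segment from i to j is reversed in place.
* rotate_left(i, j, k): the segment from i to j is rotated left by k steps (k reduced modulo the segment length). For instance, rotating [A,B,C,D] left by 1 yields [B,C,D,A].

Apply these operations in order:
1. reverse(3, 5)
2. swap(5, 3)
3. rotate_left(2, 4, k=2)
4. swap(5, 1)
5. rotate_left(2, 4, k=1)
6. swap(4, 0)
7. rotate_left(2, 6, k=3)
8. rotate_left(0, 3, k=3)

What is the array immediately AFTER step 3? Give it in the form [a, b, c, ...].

Answer: [C, B, E, D, A, G, F]

Derivation:
After 1 (reverse(3, 5)): [C, B, D, G, E, A, F]
After 2 (swap(5, 3)): [C, B, D, A, E, G, F]
After 3 (rotate_left(2, 4, k=2)): [C, B, E, D, A, G, F]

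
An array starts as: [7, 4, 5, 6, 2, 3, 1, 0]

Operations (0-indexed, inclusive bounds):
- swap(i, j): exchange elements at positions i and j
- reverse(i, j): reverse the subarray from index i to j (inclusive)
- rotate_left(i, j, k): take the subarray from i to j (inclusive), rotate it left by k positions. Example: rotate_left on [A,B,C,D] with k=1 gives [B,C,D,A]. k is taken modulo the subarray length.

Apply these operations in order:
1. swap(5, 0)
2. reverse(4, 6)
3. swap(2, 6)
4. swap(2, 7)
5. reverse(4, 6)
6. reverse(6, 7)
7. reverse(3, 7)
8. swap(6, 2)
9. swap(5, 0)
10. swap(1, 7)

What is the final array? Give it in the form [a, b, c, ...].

Answer: [7, 6, 5, 1, 2, 3, 0, 4]

Derivation:
After 1 (swap(5, 0)): [3, 4, 5, 6, 2, 7, 1, 0]
After 2 (reverse(4, 6)): [3, 4, 5, 6, 1, 7, 2, 0]
After 3 (swap(2, 6)): [3, 4, 2, 6, 1, 7, 5, 0]
After 4 (swap(2, 7)): [3, 4, 0, 6, 1, 7, 5, 2]
After 5 (reverse(4, 6)): [3, 4, 0, 6, 5, 7, 1, 2]
After 6 (reverse(6, 7)): [3, 4, 0, 6, 5, 7, 2, 1]
After 7 (reverse(3, 7)): [3, 4, 0, 1, 2, 7, 5, 6]
After 8 (swap(6, 2)): [3, 4, 5, 1, 2, 7, 0, 6]
After 9 (swap(5, 0)): [7, 4, 5, 1, 2, 3, 0, 6]
After 10 (swap(1, 7)): [7, 6, 5, 1, 2, 3, 0, 4]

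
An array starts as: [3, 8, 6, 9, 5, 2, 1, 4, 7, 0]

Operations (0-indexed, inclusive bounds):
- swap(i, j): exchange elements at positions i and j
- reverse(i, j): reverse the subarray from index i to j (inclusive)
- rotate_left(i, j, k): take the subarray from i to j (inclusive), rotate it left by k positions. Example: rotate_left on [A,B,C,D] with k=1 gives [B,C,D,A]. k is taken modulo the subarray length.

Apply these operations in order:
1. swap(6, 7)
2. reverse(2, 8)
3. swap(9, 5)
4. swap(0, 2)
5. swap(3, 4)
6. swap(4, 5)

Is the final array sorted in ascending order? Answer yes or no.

After 1 (swap(6, 7)): [3, 8, 6, 9, 5, 2, 4, 1, 7, 0]
After 2 (reverse(2, 8)): [3, 8, 7, 1, 4, 2, 5, 9, 6, 0]
After 3 (swap(9, 5)): [3, 8, 7, 1, 4, 0, 5, 9, 6, 2]
After 4 (swap(0, 2)): [7, 8, 3, 1, 4, 0, 5, 9, 6, 2]
After 5 (swap(3, 4)): [7, 8, 3, 4, 1, 0, 5, 9, 6, 2]
After 6 (swap(4, 5)): [7, 8, 3, 4, 0, 1, 5, 9, 6, 2]

Answer: no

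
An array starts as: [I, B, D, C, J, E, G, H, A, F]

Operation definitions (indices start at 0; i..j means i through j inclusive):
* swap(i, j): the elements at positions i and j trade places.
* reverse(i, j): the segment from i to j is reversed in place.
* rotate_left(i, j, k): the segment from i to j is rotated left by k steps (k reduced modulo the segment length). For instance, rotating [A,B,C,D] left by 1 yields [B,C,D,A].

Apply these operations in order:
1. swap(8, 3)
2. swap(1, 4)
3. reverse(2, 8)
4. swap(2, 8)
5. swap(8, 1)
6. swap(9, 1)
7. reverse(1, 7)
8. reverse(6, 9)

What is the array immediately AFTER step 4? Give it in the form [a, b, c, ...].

After 1 (swap(8, 3)): [I, B, D, A, J, E, G, H, C, F]
After 2 (swap(1, 4)): [I, J, D, A, B, E, G, H, C, F]
After 3 (reverse(2, 8)): [I, J, C, H, G, E, B, A, D, F]
After 4 (swap(2, 8)): [I, J, D, H, G, E, B, A, C, F]

Answer: [I, J, D, H, G, E, B, A, C, F]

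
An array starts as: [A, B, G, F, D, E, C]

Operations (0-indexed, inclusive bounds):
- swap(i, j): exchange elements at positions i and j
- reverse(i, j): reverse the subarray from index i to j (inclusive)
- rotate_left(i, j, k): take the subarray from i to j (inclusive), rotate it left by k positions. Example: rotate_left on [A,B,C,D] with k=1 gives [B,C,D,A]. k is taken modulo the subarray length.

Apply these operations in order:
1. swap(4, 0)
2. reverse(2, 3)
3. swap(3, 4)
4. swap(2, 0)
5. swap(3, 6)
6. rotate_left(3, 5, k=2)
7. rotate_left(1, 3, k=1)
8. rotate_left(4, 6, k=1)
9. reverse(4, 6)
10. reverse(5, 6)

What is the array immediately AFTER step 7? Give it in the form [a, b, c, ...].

After 1 (swap(4, 0)): [D, B, G, F, A, E, C]
After 2 (reverse(2, 3)): [D, B, F, G, A, E, C]
After 3 (swap(3, 4)): [D, B, F, A, G, E, C]
After 4 (swap(2, 0)): [F, B, D, A, G, E, C]
After 5 (swap(3, 6)): [F, B, D, C, G, E, A]
After 6 (rotate_left(3, 5, k=2)): [F, B, D, E, C, G, A]
After 7 (rotate_left(1, 3, k=1)): [F, D, E, B, C, G, A]

Answer: [F, D, E, B, C, G, A]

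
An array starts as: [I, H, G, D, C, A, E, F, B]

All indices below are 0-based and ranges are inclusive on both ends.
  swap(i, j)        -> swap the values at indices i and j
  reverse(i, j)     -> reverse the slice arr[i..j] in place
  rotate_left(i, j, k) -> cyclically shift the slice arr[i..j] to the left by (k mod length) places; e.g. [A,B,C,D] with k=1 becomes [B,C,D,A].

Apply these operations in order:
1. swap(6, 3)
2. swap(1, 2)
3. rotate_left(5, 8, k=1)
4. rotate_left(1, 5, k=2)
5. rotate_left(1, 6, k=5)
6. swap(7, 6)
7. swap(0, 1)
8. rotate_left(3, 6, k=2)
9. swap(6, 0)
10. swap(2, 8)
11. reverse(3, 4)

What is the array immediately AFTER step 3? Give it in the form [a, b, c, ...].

After 1 (swap(6, 3)): [I, H, G, E, C, A, D, F, B]
After 2 (swap(1, 2)): [I, G, H, E, C, A, D, F, B]
After 3 (rotate_left(5, 8, k=1)): [I, G, H, E, C, D, F, B, A]

Answer: [I, G, H, E, C, D, F, B, A]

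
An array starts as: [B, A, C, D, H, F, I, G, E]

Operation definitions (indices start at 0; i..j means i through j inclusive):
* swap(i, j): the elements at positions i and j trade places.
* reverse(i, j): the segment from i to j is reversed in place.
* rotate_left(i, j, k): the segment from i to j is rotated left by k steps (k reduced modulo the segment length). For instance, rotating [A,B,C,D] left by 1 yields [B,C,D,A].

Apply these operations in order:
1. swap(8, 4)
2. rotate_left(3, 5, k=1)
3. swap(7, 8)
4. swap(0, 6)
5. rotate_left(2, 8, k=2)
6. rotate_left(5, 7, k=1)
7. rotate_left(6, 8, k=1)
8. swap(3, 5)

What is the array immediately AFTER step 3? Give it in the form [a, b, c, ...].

After 1 (swap(8, 4)): [B, A, C, D, E, F, I, G, H]
After 2 (rotate_left(3, 5, k=1)): [B, A, C, E, F, D, I, G, H]
After 3 (swap(7, 8)): [B, A, C, E, F, D, I, H, G]

Answer: [B, A, C, E, F, D, I, H, G]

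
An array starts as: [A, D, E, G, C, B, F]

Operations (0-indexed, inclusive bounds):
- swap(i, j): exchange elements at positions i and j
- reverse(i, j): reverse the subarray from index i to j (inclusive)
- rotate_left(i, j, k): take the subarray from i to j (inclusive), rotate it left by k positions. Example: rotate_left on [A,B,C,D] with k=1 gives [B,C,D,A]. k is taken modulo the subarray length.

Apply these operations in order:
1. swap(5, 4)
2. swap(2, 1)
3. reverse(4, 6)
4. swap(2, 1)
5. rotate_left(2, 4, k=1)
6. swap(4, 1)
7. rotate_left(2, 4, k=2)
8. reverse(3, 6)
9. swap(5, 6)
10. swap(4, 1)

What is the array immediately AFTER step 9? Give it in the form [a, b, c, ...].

After 1 (swap(5, 4)): [A, D, E, G, B, C, F]
After 2 (swap(2, 1)): [A, E, D, G, B, C, F]
After 3 (reverse(4, 6)): [A, E, D, G, F, C, B]
After 4 (swap(2, 1)): [A, D, E, G, F, C, B]
After 5 (rotate_left(2, 4, k=1)): [A, D, G, F, E, C, B]
After 6 (swap(4, 1)): [A, E, G, F, D, C, B]
After 7 (rotate_left(2, 4, k=2)): [A, E, D, G, F, C, B]
After 8 (reverse(3, 6)): [A, E, D, B, C, F, G]
After 9 (swap(5, 6)): [A, E, D, B, C, G, F]

Answer: [A, E, D, B, C, G, F]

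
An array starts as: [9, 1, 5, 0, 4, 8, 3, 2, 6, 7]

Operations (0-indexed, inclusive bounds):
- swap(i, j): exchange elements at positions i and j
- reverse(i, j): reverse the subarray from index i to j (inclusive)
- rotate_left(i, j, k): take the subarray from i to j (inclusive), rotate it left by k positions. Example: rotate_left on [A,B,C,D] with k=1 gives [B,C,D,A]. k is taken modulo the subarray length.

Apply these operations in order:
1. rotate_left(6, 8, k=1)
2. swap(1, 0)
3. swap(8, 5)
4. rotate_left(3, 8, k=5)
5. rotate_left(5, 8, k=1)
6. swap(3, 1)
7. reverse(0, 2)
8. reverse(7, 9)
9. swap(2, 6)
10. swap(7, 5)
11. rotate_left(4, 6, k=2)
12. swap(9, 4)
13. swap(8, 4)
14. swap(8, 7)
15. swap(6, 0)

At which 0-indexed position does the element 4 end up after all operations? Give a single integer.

Answer: 4

Derivation:
After 1 (rotate_left(6, 8, k=1)): [9, 1, 5, 0, 4, 8, 2, 6, 3, 7]
After 2 (swap(1, 0)): [1, 9, 5, 0, 4, 8, 2, 6, 3, 7]
After 3 (swap(8, 5)): [1, 9, 5, 0, 4, 3, 2, 6, 8, 7]
After 4 (rotate_left(3, 8, k=5)): [1, 9, 5, 8, 0, 4, 3, 2, 6, 7]
After 5 (rotate_left(5, 8, k=1)): [1, 9, 5, 8, 0, 3, 2, 6, 4, 7]
After 6 (swap(3, 1)): [1, 8, 5, 9, 0, 3, 2, 6, 4, 7]
After 7 (reverse(0, 2)): [5, 8, 1, 9, 0, 3, 2, 6, 4, 7]
After 8 (reverse(7, 9)): [5, 8, 1, 9, 0, 3, 2, 7, 4, 6]
After 9 (swap(2, 6)): [5, 8, 2, 9, 0, 3, 1, 7, 4, 6]
After 10 (swap(7, 5)): [5, 8, 2, 9, 0, 7, 1, 3, 4, 6]
After 11 (rotate_left(4, 6, k=2)): [5, 8, 2, 9, 1, 0, 7, 3, 4, 6]
After 12 (swap(9, 4)): [5, 8, 2, 9, 6, 0, 7, 3, 4, 1]
After 13 (swap(8, 4)): [5, 8, 2, 9, 4, 0, 7, 3, 6, 1]
After 14 (swap(8, 7)): [5, 8, 2, 9, 4, 0, 7, 6, 3, 1]
After 15 (swap(6, 0)): [7, 8, 2, 9, 4, 0, 5, 6, 3, 1]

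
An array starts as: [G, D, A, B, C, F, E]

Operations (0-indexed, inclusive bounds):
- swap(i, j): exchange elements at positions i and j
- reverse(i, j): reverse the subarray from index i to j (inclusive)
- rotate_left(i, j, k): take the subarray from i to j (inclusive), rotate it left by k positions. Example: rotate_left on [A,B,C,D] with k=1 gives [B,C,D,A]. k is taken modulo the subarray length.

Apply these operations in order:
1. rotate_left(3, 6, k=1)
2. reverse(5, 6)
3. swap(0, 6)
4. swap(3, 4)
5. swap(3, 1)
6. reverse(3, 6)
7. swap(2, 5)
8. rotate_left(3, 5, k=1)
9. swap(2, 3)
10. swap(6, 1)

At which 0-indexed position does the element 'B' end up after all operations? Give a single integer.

Answer: 2

Derivation:
After 1 (rotate_left(3, 6, k=1)): [G, D, A, C, F, E, B]
After 2 (reverse(5, 6)): [G, D, A, C, F, B, E]
After 3 (swap(0, 6)): [E, D, A, C, F, B, G]
After 4 (swap(3, 4)): [E, D, A, F, C, B, G]
After 5 (swap(3, 1)): [E, F, A, D, C, B, G]
After 6 (reverse(3, 6)): [E, F, A, G, B, C, D]
After 7 (swap(2, 5)): [E, F, C, G, B, A, D]
After 8 (rotate_left(3, 5, k=1)): [E, F, C, B, A, G, D]
After 9 (swap(2, 3)): [E, F, B, C, A, G, D]
After 10 (swap(6, 1)): [E, D, B, C, A, G, F]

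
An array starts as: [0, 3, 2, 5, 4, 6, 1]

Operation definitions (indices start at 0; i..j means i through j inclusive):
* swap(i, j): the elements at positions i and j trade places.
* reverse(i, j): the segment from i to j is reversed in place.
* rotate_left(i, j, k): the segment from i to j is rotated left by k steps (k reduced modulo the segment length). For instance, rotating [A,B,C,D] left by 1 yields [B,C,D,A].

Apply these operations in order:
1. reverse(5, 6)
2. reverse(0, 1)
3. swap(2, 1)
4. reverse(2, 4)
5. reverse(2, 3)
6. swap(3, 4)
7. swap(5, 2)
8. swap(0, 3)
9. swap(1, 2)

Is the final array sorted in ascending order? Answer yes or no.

Answer: yes

Derivation:
After 1 (reverse(5, 6)): [0, 3, 2, 5, 4, 1, 6]
After 2 (reverse(0, 1)): [3, 0, 2, 5, 4, 1, 6]
After 3 (swap(2, 1)): [3, 2, 0, 5, 4, 1, 6]
After 4 (reverse(2, 4)): [3, 2, 4, 5, 0, 1, 6]
After 5 (reverse(2, 3)): [3, 2, 5, 4, 0, 1, 6]
After 6 (swap(3, 4)): [3, 2, 5, 0, 4, 1, 6]
After 7 (swap(5, 2)): [3, 2, 1, 0, 4, 5, 6]
After 8 (swap(0, 3)): [0, 2, 1, 3, 4, 5, 6]
After 9 (swap(1, 2)): [0, 1, 2, 3, 4, 5, 6]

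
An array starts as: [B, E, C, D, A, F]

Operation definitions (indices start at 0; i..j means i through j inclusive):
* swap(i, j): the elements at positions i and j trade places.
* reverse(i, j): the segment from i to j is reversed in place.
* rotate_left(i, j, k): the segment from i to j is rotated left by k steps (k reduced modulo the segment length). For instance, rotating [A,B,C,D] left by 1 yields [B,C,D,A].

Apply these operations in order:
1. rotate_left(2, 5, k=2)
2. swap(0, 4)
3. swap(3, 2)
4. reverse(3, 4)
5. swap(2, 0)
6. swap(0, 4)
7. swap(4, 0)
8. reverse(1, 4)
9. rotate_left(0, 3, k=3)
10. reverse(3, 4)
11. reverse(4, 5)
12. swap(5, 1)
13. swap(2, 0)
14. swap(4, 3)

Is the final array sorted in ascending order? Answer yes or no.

After 1 (rotate_left(2, 5, k=2)): [B, E, A, F, C, D]
After 2 (swap(0, 4)): [C, E, A, F, B, D]
After 3 (swap(3, 2)): [C, E, F, A, B, D]
After 4 (reverse(3, 4)): [C, E, F, B, A, D]
After 5 (swap(2, 0)): [F, E, C, B, A, D]
After 6 (swap(0, 4)): [A, E, C, B, F, D]
After 7 (swap(4, 0)): [F, E, C, B, A, D]
After 8 (reverse(1, 4)): [F, A, B, C, E, D]
After 9 (rotate_left(0, 3, k=3)): [C, F, A, B, E, D]
After 10 (reverse(3, 4)): [C, F, A, E, B, D]
After 11 (reverse(4, 5)): [C, F, A, E, D, B]
After 12 (swap(5, 1)): [C, B, A, E, D, F]
After 13 (swap(2, 0)): [A, B, C, E, D, F]
After 14 (swap(4, 3)): [A, B, C, D, E, F]

Answer: yes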